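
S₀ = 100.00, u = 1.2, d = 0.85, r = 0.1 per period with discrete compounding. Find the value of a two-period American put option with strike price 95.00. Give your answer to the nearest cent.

2.60

Risk-neutral probability p = (1 + 0.1 − 0.85)/(1.2 − 0.85) = 0.2500/0.3500 = 0.7143
Terminal stock prices: S_uu = 144, S_ud = 102, S_dd = 72.25
Terminal payoffs (K − S): max(-49, 0) = 0, max(-7, 0) = 0, max(22.75, 0) = 22.75
Node u (S = 120): continuation = 1/1.1·[0.7143·0.0000 + 0.2857·0.0000] = 0.0000; exercise value = 0.0000 ≤ continuation, so V_u = 0.0000
Node d (S = 85): continuation = 1/1.1·[0.7143·0.0000 + 0.2857·22.7500] = 5.9091; exercise value = 10.0000 > continuation, so V_d = 10.0000 (exercise)
Node 0 (S = 100): continuation = 1/1.1·[0.7143·0.0000 + 0.2857·10.0000] = 2.5974; exercise value = 0.0000 ≤ continuation, so V_0 = 2.5974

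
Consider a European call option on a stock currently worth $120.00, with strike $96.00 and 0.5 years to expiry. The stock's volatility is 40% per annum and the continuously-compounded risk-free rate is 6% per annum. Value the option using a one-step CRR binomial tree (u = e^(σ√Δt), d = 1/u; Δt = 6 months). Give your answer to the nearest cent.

$29.63

CRR parameters: u = e^(σ√Δt) = e^(0.4·√0.5) = 1.3269, d = 1/u = 0.7536
Per-period rate: rΔt = 0.06·0.5 = 0.03, so R = e^0.03 = 1.0305
Risk-neutral probability p = (e^0.03 − 0.7536)/(1.3269 − 0.7536) = 0.2768/0.5733 = 0.4829
Terminal stock prices: S_u = 159.2, S_d = 90.44
Terminal payoffs (S − K): max(63.23, 0) = 63.23, max(-5.563, 0) = 0
Node 0 (S = 120): V_0 = e^(−0.03)·[0.4829·63.2276 + 0.5171·0.0000] = 29.6291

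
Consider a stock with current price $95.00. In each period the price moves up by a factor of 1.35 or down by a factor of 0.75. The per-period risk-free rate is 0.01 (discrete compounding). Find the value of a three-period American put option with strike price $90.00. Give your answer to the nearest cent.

Risk-neutral probability p = (1 + 0.01 − 0.75)/(1.35 − 0.75) = 0.2600/0.6000 = 0.4333
Terminal stock prices: S_uuu = 233.7, S_uud = 129.9, S_udd = 72.14, S_ddd = 40.08
Terminal payoffs (K − S): max(-143.7, 0) = 0, max(-39.85, 0) = 0, max(17.86, 0) = 17.86, max(49.92, 0) = 49.92
Node uu (S = 173.1): continuation = 1/1.01·[0.4333·0.0000 + 0.5667·0.0000] = 0.0000; exercise value = 0.0000 ≤ continuation, so V_uu = 0.0000
Node ud (S = 96.19): continuation = 1/1.01·[0.4333·0.0000 + 0.5667·17.8594] = 10.0201; exercise value = 0.0000 ≤ continuation, so V_ud = 10.0201
Node dd (S = 53.44): continuation = 1/1.01·[0.4333·17.8594 + 0.5667·49.9219] = 35.6714; exercise value = 36.5625 > continuation, so V_dd = 36.5625 (exercise)
Node u (S = 128.2): continuation = 1/1.01·[0.4333·0.0000 + 0.5667·10.0201] = 5.6218; exercise value = 0.0000 ≤ continuation, so V_u = 5.6218
Node d (S = 71.25): continuation = 1/1.01·[0.4333·10.0201 + 0.5667·36.5625] = 24.8127; exercise value = 18.7500 ≤ continuation, so V_d = 24.8127
Node 0 (S = 95): continuation = 1/1.01·[0.4333·5.6218 + 0.5667·24.8127] = 16.3333; exercise value = 0.0000 ≤ continuation, so V_0 = 16.3333

$16.33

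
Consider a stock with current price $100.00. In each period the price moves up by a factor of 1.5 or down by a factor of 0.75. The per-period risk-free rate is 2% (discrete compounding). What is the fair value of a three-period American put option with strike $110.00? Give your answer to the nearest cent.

$28.28

Risk-neutral probability p = (1 + 0.02 − 0.75)/(1.5 − 0.75) = 0.2700/0.7500 = 0.3600
Terminal stock prices: S_uuu = 337.5, S_uud = 168.8, S_udd = 84.38, S_ddd = 42.19
Terminal payoffs (K − S): max(-227.5, 0) = 0, max(-58.75, 0) = 0, max(25.62, 0) = 25.62, max(67.81, 0) = 67.81
Node uu (S = 225): continuation = 1/1.02·[0.3600·0.0000 + 0.6400·0.0000] = 0.0000; exercise value = 0.0000 ≤ continuation, so V_uu = 0.0000
Node ud (S = 112.5): continuation = 1/1.02·[0.3600·0.0000 + 0.6400·25.6250] = 16.0784; exercise value = 0.0000 ≤ continuation, so V_ud = 16.0784
Node dd (S = 56.25): continuation = 1/1.02·[0.3600·25.6250 + 0.6400·67.8125] = 51.5931; exercise value = 53.7500 > continuation, so V_dd = 53.7500 (exercise)
Node u (S = 150): continuation = 1/1.02·[0.3600·0.0000 + 0.6400·16.0784] = 10.0884; exercise value = 0.0000 ≤ continuation, so V_u = 10.0884
Node d (S = 75): continuation = 1/1.02·[0.3600·16.0784 + 0.6400·53.7500] = 39.4002; exercise value = 35.0000 ≤ continuation, so V_d = 39.4002
Node 0 (S = 100): continuation = 1/1.02·[0.3600·10.0884 + 0.6400·39.4002] = 28.2823; exercise value = 10.0000 ≤ continuation, so V_0 = 28.2823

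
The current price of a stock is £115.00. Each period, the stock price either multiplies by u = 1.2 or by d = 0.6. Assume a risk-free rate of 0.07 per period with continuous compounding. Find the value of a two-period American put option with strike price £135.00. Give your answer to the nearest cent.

£20.67

Risk-neutral probability p = (e^0.07 − 0.6)/(1.2 − 0.6) = 0.4725/0.6000 = 0.7875
Terminal stock prices: S_uu = 165.6, S_ud = 82.8, S_dd = 41.4
Terminal payoffs (K − S): max(-30.6, 0) = 0, max(52.2, 0) = 52.2, max(93.6, 0) = 93.6
Node u (S = 138): continuation = e^(−0.07)·[0.7875·0.0000 + 0.2125·52.2000] = 10.3419; exercise value = 0.0000 ≤ continuation, so V_u = 10.3419
Node d (S = 69): continuation = e^(−0.07)·[0.7875·52.2000 + 0.2125·93.6000] = 56.8732; exercise value = 66.0000 > continuation, so V_d = 66.0000 (exercise)
Node 0 (S = 115): continuation = e^(−0.07)·[0.7875·10.3419 + 0.2125·66.0000] = 20.6698; exercise value = 20.0000 ≤ continuation, so V_0 = 20.6698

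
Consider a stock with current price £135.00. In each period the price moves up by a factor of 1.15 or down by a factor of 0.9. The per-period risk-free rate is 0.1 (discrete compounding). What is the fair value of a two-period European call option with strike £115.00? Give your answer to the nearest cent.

Risk-neutral probability p = (1 + 0.1 − 0.9)/(1.15 − 0.9) = 0.2000/0.2500 = 0.8000
Terminal stock prices: S_uu = 178.5, S_ud = 139.7, S_dd = 109.4
Terminal payoffs (S − K): max(63.54, 0) = 63.54, max(24.72, 0) = 24.72, max(-5.65, 0) = 0
Node u (S = 155.2): V_u = 1/1.1·[0.8000·63.5375 + 0.2000·24.7250] = 50.7045
Node d (S = 121.5): V_d = 1/1.1·[0.8000·24.7250 + 0.2000·0.0000] = 17.9818
Node 0 (S = 135): V_0 = 1/1.1·[0.8000·50.7045 + 0.2000·17.9818] = 40.1455

£40.15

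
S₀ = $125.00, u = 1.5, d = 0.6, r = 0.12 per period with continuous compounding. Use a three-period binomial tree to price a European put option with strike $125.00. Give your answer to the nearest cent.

$16.93

Risk-neutral probability p = (e^0.12 − 0.6)/(1.5 − 0.6) = 0.5275/0.9000 = 0.5861
Terminal stock prices: S_uuu = 421.9, S_uud = 168.8, S_udd = 67.5, S_ddd = 27
Terminal payoffs (K − S): max(-296.9, 0) = 0, max(-43.75, 0) = 0, max(57.5, 0) = 57.5, max(98, 0) = 98
Node uu (S = 281.2): V_uu = e^(−0.12)·[0.5861·0.0000 + 0.4139·0.0000] = 0.0000
Node ud (S = 112.5): V_ud = e^(−0.12)·[0.5861·0.0000 + 0.4139·57.5000] = 21.1077
Node dd (S = 45): V_dd = e^(−0.12)·[0.5861·57.5000 + 0.4139·98.0000] = 65.8651
Node u (S = 187.5): V_u = e^(−0.12)·[0.5861·0.0000 + 0.4139·21.1077] = 7.7484
Node d (S = 75): V_d = e^(−0.12)·[0.5861·21.1077 + 0.4139·65.8651] = 35.1508
Node 0 (S = 125): V_0 = e^(−0.12)·[0.5861·7.7484 + 0.4139·35.1508] = 16.9313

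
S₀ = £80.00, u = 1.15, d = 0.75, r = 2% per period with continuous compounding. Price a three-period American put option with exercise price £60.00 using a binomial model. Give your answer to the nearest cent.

£2.62

Risk-neutral probability p = (e^0.02 − 0.75)/(1.15 − 0.75) = 0.2702/0.4000 = 0.6755
Terminal stock prices: S_uuu = 121.7, S_uud = 79.35, S_udd = 51.75, S_ddd = 33.75
Terminal payoffs (K − S): max(-61.67, 0) = 0, max(-19.35, 0) = 0, max(8.25, 0) = 8.25, max(26.25, 0) = 26.25
Node uu (S = 105.8): continuation = e^(−0.02)·[0.6755·0.0000 + 0.3245·0.0000] = 0.0000; exercise value = 0.0000 ≤ continuation, so V_uu = 0.0000
Node ud (S = 69): continuation = e^(−0.02)·[0.6755·0.0000 + 0.3245·8.2500] = 2.6241; exercise value = 0.0000 ≤ continuation, so V_ud = 2.6241
Node dd (S = 45): continuation = e^(−0.02)·[0.6755·8.2500 + 0.3245·26.2500] = 13.8119; exercise value = 15.0000 > continuation, so V_dd = 15.0000 (exercise)
Node u (S = 92): continuation = e^(−0.02)·[0.6755·0.0000 + 0.3245·2.6241] = 0.8346; exercise value = 0.0000 ≤ continuation, so V_u = 0.8346
Node d (S = 60): continuation = e^(−0.02)·[0.6755·2.6241 + 0.3245·15.0000] = 6.5085; exercise value = 0.0000 ≤ continuation, so V_d = 6.5085
Node 0 (S = 80): continuation = e^(−0.02)·[0.6755·0.8346 + 0.3245·6.5085] = 2.6228; exercise value = 0.0000 ≤ continuation, so V_0 = 2.6228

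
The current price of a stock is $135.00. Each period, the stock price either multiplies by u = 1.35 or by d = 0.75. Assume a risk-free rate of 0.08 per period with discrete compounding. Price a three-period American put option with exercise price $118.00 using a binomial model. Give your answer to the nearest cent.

$10.04

Risk-neutral probability p = (1 + 0.08 − 0.75)/(1.35 − 0.75) = 0.3300/0.6000 = 0.5500
Terminal stock prices: S_uuu = 332.2, S_uud = 184.5, S_udd = 102.5, S_ddd = 56.95
Terminal payoffs (K − S): max(-214.2, 0) = 0, max(-66.53, 0) = 0, max(15.48, 0) = 15.48, max(61.05, 0) = 61.05
Node uu (S = 246): continuation = 1/1.08·[0.5500·0.0000 + 0.4500·0.0000] = 0.0000; exercise value = 0.0000 ≤ continuation, so V_uu = 0.0000
Node ud (S = 136.7): continuation = 1/1.08·[0.5500·0.0000 + 0.4500·15.4844] = 6.4518; exercise value = 0.0000 ≤ continuation, so V_ud = 6.4518
Node dd (S = 75.94): continuation = 1/1.08·[0.5500·15.4844 + 0.4500·61.0469] = 33.3218; exercise value = 42.0625 > continuation, so V_dd = 42.0625 (exercise)
Node u (S = 182.2): continuation = 1/1.08·[0.5500·0.0000 + 0.4500·6.4518] = 2.6883; exercise value = 0.0000 ≤ continuation, so V_u = 2.6883
Node d (S = 101.2): continuation = 1/1.08·[0.5500·6.4518 + 0.4500·42.0625] = 20.8117; exercise value = 16.7500 ≤ continuation, so V_d = 20.8117
Node 0 (S = 135): continuation = 1/1.08·[0.5500·2.6883 + 0.4500·20.8117] = 10.0406; exercise value = 0.0000 ≤ continuation, so V_0 = 10.0406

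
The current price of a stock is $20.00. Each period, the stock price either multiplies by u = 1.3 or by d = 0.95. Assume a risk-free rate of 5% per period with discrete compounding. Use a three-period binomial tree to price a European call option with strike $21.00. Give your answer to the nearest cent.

$3.07

Risk-neutral probability p = (1 + 0.05 − 0.95)/(1.3 − 0.95) = 0.1000/0.3500 = 0.2857
Terminal stock prices: S_uuu = 43.94, S_uud = 32.11, S_udd = 23.46, S_ddd = 17.15
Terminal payoffs (S − K): max(22.94, 0) = 22.94, max(11.11, 0) = 11.11, max(2.465, 0) = 2.465, max(-3.853, 0) = 0
Node uu (S = 33.8): V_uu = 1/1.05·[0.2857·22.9400 + 0.7143·11.1100] = 13.8000
Node ud (S = 24.7): V_ud = 1/1.05·[0.2857·11.1100 + 0.7143·2.4650] = 4.7000
Node dd (S = 18.05): V_dd = 1/1.05·[0.2857·2.4650 + 0.7143·0.0000] = 0.6707
Node u (S = 26): V_u = 1/1.05·[0.2857·13.8000 + 0.7143·4.7000] = 6.9524
Node d (S = 19): V_d = 1/1.05·[0.2857·4.7000 + 0.7143·0.6707] = 1.7352
Node 0 (S = 20): V_0 = 1/1.05·[0.2857·6.9524 + 0.7143·1.7352] = 3.0722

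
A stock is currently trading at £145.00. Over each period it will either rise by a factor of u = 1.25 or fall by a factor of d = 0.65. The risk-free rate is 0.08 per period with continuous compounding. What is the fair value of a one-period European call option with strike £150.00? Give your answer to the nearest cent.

£20.83

Risk-neutral probability p = (e^0.08 − 0.65)/(1.25 − 0.65) = 0.4333/0.6000 = 0.7221
Terminal stock prices: S_u = 181.2, S_d = 94.25
Terminal payoffs (S − K): max(31.25, 0) = 31.25, max(-55.75, 0) = 0
Node 0 (S = 145): V_0 = e^(−0.08)·[0.7221·31.2500 + 0.2779·0.0000] = 20.8320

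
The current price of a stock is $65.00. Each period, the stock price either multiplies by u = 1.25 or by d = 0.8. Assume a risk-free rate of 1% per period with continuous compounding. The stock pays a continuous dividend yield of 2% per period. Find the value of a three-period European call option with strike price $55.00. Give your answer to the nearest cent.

$13.13

Per-period risk-free factor R = e^0.01 = 1.0101; dividend-adjusted growth = e^(0.01−0.02) = 0.9900.
Risk-neutral probability p = (0.9900 − 0.8)/(1.25 − 0.8) = 0.1900/0.4500 = 0.4223
Terminal stock prices: S_uuu = 127, S_uud = 81.25, S_udd = 52, S_ddd = 33.28
Terminal payoffs (S − K): max(71.95, 0) = 71.95, max(26.25, 0) = 26.25, max(-3, 0) = 0, max(-21.72, 0) = 0
Node uu (S = 101.6): V_uu = e^(−0.01)·[0.4223·71.9531 + 0.5777·26.2500] = 45.0987
Node ud (S = 65): V_ud = e^(−0.01)·[0.4223·26.2500 + 0.5777·0.0000] = 10.9759
Node dd (S = 41.6): V_dd = e^(−0.01)·[0.4223·0.0000 + 0.5777·0.0000] = 0.0000
Node u (S = 81.25): V_u = e^(−0.01)·[0.4223·45.0987 + 0.5777·10.9759] = 25.1345
Node d (S = 52): V_d = e^(−0.01)·[0.4223·10.9759 + 0.5777·0.0000] = 4.5894
Node 0 (S = 65): V_0 = e^(−0.01)·[0.4223·25.1345 + 0.5777·4.5894] = 13.1343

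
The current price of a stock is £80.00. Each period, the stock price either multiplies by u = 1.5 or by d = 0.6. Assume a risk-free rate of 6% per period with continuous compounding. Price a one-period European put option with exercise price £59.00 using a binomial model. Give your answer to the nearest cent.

Risk-neutral probability p = (e^0.06 − 0.6)/(1.5 − 0.6) = 0.4618/0.9000 = 0.5132
Terminal stock prices: S_u = 120, S_d = 48
Terminal payoffs (K − S): max(-61, 0) = 0, max(11, 0) = 11
Node 0 (S = 80): V_0 = e^(−0.06)·[0.5132·0.0000 + 0.4868·11.0000] = 5.0435

£5.04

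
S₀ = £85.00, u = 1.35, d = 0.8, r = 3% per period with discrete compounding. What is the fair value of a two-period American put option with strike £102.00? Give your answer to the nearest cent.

Risk-neutral probability p = (1 + 0.03 − 0.8)/(1.35 − 0.8) = 0.2300/0.5500 = 0.4182
Terminal stock prices: S_uu = 154.9, S_ud = 91.8, S_dd = 54.4
Terminal payoffs (K − S): max(-52.91, 0) = 0, max(10.2, 0) = 10.2, max(47.6, 0) = 47.6
Node u (S = 114.8): continuation = 1/1.03·[0.4182·0.0000 + 0.5818·10.2000] = 5.7617; exercise value = 0.0000 ≤ continuation, so V_u = 5.7617
Node d (S = 68): continuation = 1/1.03·[0.4182·10.2000 + 0.5818·47.6000] = 31.0291; exercise value = 34.0000 > continuation, so V_d = 34.0000 (exercise)
Node 0 (S = 85): continuation = 1/1.03·[0.4182·5.7617 + 0.5818·34.0000] = 21.5449; exercise value = 17.0000 ≤ continuation, so V_0 = 21.5449

£21.54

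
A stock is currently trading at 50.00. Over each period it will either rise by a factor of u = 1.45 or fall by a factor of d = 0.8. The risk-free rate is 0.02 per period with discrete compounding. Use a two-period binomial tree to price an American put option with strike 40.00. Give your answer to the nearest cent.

Risk-neutral probability p = (1 + 0.02 − 0.8)/(1.45 − 0.8) = 0.2200/0.6500 = 0.3385
Terminal stock prices: S_uu = 105.1, S_ud = 58, S_dd = 32
Terminal payoffs (K − S): max(-65.12, 0) = 0, max(-18, 0) = 0, max(8, 0) = 8
Node u (S = 72.5): continuation = 1/1.02·[0.3385·0.0000 + 0.6615·0.0000] = 0.0000; exercise value = 0.0000 ≤ continuation, so V_u = 0.0000
Node d (S = 40): continuation = 1/1.02·[0.3385·0.0000 + 0.6615·8.0000] = 5.1885; exercise value = 0.0000 ≤ continuation, so V_d = 5.1885
Node 0 (S = 50): continuation = 1/1.02·[0.3385·0.0000 + 0.6615·5.1885] = 3.3651; exercise value = 0.0000 ≤ continuation, so V_0 = 3.3651

3.37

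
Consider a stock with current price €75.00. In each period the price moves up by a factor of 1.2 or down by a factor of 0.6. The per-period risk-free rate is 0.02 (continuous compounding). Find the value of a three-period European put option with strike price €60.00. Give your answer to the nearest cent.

€6.01

Risk-neutral probability p = (e^0.02 − 0.6)/(1.2 − 0.6) = 0.4202/0.6000 = 0.7003
Terminal stock prices: S_uuu = 129.6, S_uud = 64.8, S_udd = 32.4, S_ddd = 16.2
Terminal payoffs (K − S): max(-69.6, 0) = 0, max(-4.8, 0) = 0, max(27.6, 0) = 27.6, max(43.8, 0) = 43.8
Node uu (S = 108): V_uu = e^(−0.02)·[0.7003·0.0000 + 0.2997·0.0000] = 0.0000
Node ud (S = 54): V_ud = e^(−0.02)·[0.7003·0.0000 + 0.2997·27.6000] = 8.1070
Node dd (S = 27): V_dd = e^(−0.02)·[0.7003·27.6000 + 0.2997·43.8000] = 31.8119
Node u (S = 90): V_u = e^(−0.02)·[0.7003·0.0000 + 0.2997·8.1070] = 2.3813
Node d (S = 45): V_d = e^(−0.02)·[0.7003·8.1070 + 0.2997·31.8119] = 14.9093
Node 0 (S = 75): V_0 = e^(−0.02)·[0.7003·2.3813 + 0.2997·14.9093] = 6.0140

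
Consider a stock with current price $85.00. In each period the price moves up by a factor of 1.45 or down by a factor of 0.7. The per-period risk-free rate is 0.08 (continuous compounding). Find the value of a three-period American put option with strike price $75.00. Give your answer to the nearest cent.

Risk-neutral probability p = (e^0.08 − 0.7)/(1.45 − 0.7) = 0.3833/0.7500 = 0.5110
Terminal stock prices: S_uuu = 259.1, S_uud = 125.1, S_udd = 60.39, S_ddd = 29.15
Terminal payoffs (K − S): max(-184.1, 0) = 0, max(-50.1, 0) = 0, max(14.61, 0) = 14.61, max(45.85, 0) = 45.85
Node uu (S = 178.7): continuation = e^(−0.08)·[0.5110·0.0000 + 0.4890·0.0000] = 0.0000; exercise value = 0.0000 ≤ continuation, so V_uu = 0.0000
Node ud (S = 86.27): continuation = e^(−0.08)·[0.5110·0.0000 + 0.4890·14.6075] = 6.5932; exercise value = 0.0000 ≤ continuation, so V_ud = 6.5932
Node dd (S = 41.65): continuation = e^(−0.08)·[0.5110·14.6075 + 0.4890·45.8450] = 27.5837; exercise value = 33.3500 > continuation, so V_dd = 33.3500 (exercise)
Node u (S = 123.2): continuation = e^(−0.08)·[0.5110·0.0000 + 0.4890·6.5932] = 2.9759; exercise value = 0.0000 ≤ continuation, so V_u = 2.9759
Node d (S = 59.5): continuation = e^(−0.08)·[0.5110·6.5932 + 0.4890·33.3500] = 18.1632; exercise value = 15.5000 ≤ continuation, so V_d = 18.1632
Node 0 (S = 85): continuation = e^(−0.08)·[0.5110·2.9759 + 0.4890·18.1632] = 9.6020; exercise value = 0.0000 ≤ continuation, so V_0 = 9.6020

$9.60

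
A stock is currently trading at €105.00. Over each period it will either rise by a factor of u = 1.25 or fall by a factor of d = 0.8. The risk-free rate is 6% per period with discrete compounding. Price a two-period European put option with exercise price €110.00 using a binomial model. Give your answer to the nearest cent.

Risk-neutral probability p = (1 + 0.06 − 0.8)/(1.25 − 0.8) = 0.2600/0.4500 = 0.5778
Terminal stock prices: S_uu = 164.1, S_ud = 105, S_dd = 67.2
Terminal payoffs (K − S): max(-54.06, 0) = 0, max(5, 0) = 5, max(42.8, 0) = 42.8
Node u (S = 131.2): V_u = 1/1.06·[0.5778·0.0000 + 0.4222·5.0000] = 1.9916
Node d (S = 84): V_d = 1/1.06·[0.5778·5.0000 + 0.4222·42.8000] = 19.7736
Node 0 (S = 105): V_0 = 1/1.06·[0.5778·1.9916 + 0.4222·19.7736] = 8.9618

€8.96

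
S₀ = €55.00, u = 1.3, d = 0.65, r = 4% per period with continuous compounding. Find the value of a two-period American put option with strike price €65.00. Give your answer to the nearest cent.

Risk-neutral probability p = (e^0.04 − 0.65)/(1.3 − 0.65) = 0.3908/0.6500 = 0.6012
Terminal stock prices: S_uu = 92.95, S_ud = 46.48, S_dd = 23.24
Terminal payoffs (K − S): max(-27.95, 0) = 0, max(18.52, 0) = 18.52, max(41.76, 0) = 41.76
Node u (S = 71.5): continuation = e^(−0.04)·[0.6012·0.0000 + 0.3988·18.5250] = 7.0972; exercise value = 0.0000 ≤ continuation, so V_u = 7.0972
Node d (S = 35.75): continuation = e^(−0.04)·[0.6012·18.5250 + 0.3988·41.7625] = 26.7013; exercise value = 29.2500 > continuation, so V_d = 29.2500 (exercise)
Node 0 (S = 55): continuation = e^(−0.04)·[0.6012·7.0972 + 0.3988·29.2500] = 15.3061; exercise value = 10.0000 ≤ continuation, so V_0 = 15.3061

€15.31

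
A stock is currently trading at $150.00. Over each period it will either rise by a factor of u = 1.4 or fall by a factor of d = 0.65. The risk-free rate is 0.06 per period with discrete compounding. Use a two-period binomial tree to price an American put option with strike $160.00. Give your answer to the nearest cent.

Risk-neutral probability p = (1 + 0.06 − 0.65)/(1.4 − 0.65) = 0.4100/0.7500 = 0.5467
Terminal stock prices: S_uu = 294, S_ud = 136.5, S_dd = 63.38
Terminal payoffs (K − S): max(-134, 0) = 0, max(23.5, 0) = 23.5, max(96.62, 0) = 96.62
Node u (S = 210): continuation = 1/1.06·[0.5467·0.0000 + 0.4533·23.5000] = 10.0503; exercise value = 0.0000 ≤ continuation, so V_u = 10.0503
Node d (S = 97.5): continuation = 1/1.06·[0.5467·23.5000 + 0.4533·96.6250] = 53.4434; exercise value = 62.5000 > continuation, so V_d = 62.5000 (exercise)
Node 0 (S = 150): continuation = 1/1.06·[0.5467·10.0503 + 0.4533·62.5000] = 31.9127; exercise value = 10.0000 ≤ continuation, so V_0 = 31.9127

$31.91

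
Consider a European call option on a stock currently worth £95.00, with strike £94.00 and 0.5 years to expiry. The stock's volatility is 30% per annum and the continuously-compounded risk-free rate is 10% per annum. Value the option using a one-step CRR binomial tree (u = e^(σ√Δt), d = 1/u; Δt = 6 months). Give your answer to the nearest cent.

CRR parameters: u = e^(σ√Δt) = e^(0.3·√0.5) = 1.2363, d = 1/u = 0.8089
Per-period rate: rΔt = 0.1·0.5 = 0.05, so R = e^0.05 = 1.0513
Risk-neutral probability p = (e^0.05 − 0.8089)/(1.2363 − 0.8089) = 0.2424/0.4275 = 0.5671
Terminal stock prices: S_u = 117.4, S_d = 76.84
Terminal payoffs (S − K): max(23.45, 0) = 23.45, max(-17.16, 0) = 0
Node 0 (S = 95): V_0 = e^(−0.05)·[0.5671·23.4496 + 0.4329·0.0000] = 12.6499

£12.65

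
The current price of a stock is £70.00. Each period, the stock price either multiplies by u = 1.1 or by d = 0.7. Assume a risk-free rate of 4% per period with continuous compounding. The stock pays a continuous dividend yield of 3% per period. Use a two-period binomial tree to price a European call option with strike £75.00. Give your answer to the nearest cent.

£5.38

Per-period risk-free factor R = e^0.04 = 1.0408; dividend-adjusted growth = e^(0.04−0.03) = 1.0101.
Risk-neutral probability p = (1.0101 − 0.7)/(1.1 − 0.7) = 0.3101/0.4000 = 0.7751
Terminal stock prices: S_uu = 84.7, S_ud = 53.9, S_dd = 34.3
Terminal payoffs (S − K): max(9.7, 0) = 9.7, max(-21.1, 0) = 0, max(-40.7, 0) = 0
Node u (S = 77): V_u = e^(−0.04)·[0.7751·9.7000 + 0.2249·0.0000] = 7.2239
Node d (S = 49): V_d = e^(−0.04)·[0.7751·0.0000 + 0.2249·0.0000] = 0.0000
Node 0 (S = 70): V_0 = e^(−0.04)·[0.7751·7.2239 + 0.2249·0.0000] = 5.3799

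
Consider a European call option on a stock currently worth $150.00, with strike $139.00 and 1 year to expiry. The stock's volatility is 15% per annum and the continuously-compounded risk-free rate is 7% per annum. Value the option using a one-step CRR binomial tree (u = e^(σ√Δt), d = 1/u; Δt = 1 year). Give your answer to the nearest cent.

$23.13

CRR parameters: u = e^(σ√Δt) = e^(0.15·√1) = 1.1618, d = 1/u = 0.8607
Per-period rate: rΔt = 0.07·1 = 0.07, so R = e^0.07 = 1.0725
Risk-neutral probability p = (e^0.07 − 0.8607)/(1.1618 − 0.8607) = 0.2118/0.3011 = 0.7034
Terminal stock prices: S_u = 174.3, S_d = 129.1
Terminal payoffs (S − K): max(35.28, 0) = 35.28, max(-9.894, 0) = 0
Node 0 (S = 150): V_0 = e^(−0.07)·[0.7034·35.2751 + 0.2966·0.0000] = 23.1337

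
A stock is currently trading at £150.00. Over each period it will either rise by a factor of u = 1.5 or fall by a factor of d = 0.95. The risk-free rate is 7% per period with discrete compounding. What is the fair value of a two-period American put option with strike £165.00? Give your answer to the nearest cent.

£16.44

Risk-neutral probability p = (1 + 0.07 − 0.95)/(1.5 − 0.95) = 0.1200/0.5500 = 0.2182
Terminal stock prices: S_uu = 337.5, S_ud = 213.8, S_dd = 135.4
Terminal payoffs (K − S): max(-172.5, 0) = 0, max(-48.75, 0) = 0, max(29.62, 0) = 29.62
Node u (S = 225): continuation = 1/1.07·[0.2182·0.0000 + 0.7818·0.0000] = 0.0000; exercise value = 0.0000 ≤ continuation, so V_u = 0.0000
Node d (S = 142.5): continuation = 1/1.07·[0.2182·0.0000 + 0.7818·29.6250] = 21.6461; exercise value = 22.5000 > continuation, so V_d = 22.5000 (exercise)
Node 0 (S = 150): continuation = 1/1.07·[0.2182·0.0000 + 0.7818·22.5000] = 16.4401; exercise value = 15.0000 ≤ continuation, so V_0 = 16.4401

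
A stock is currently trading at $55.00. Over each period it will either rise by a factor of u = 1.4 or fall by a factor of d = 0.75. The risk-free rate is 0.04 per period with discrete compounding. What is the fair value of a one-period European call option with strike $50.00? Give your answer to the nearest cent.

Risk-neutral probability p = (1 + 0.04 − 0.75)/(1.4 − 0.75) = 0.2900/0.6500 = 0.4462
Terminal stock prices: S_u = 77, S_d = 41.25
Terminal payoffs (S − K): max(27, 0) = 27, max(-8.75, 0) = 0
Node 0 (S = 55): V_0 = 1/1.04·[0.4462·27.0000 + 0.5538·0.0000] = 11.5828

$11.58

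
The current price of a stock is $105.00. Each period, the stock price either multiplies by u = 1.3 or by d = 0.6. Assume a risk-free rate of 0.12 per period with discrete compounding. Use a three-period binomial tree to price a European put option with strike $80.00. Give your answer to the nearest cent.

Risk-neutral probability p = (1 + 0.12 − 0.6)/(1.3 − 0.6) = 0.5200/0.7000 = 0.7429
Terminal stock prices: S_uuu = 230.7, S_uud = 106.5, S_udd = 49.14, S_ddd = 22.68
Terminal payoffs (K − S): max(-150.7, 0) = 0, max(-26.47, 0) = 0, max(30.86, 0) = 30.86, max(57.32, 0) = 57.32
Node uu (S = 177.5): V_uu = 1/1.12·[0.7429·0.0000 + 0.2571·0.0000] = 0.0000
Node ud (S = 81.9): V_ud = 1/1.12·[0.7429·0.0000 + 0.2571·30.8600] = 7.0852
Node dd (S = 37.8): V_dd = 1/1.12·[0.7429·30.8600 + 0.2571·57.3200] = 33.6286
Node u (S = 136.5): V_u = 1/1.12·[0.7429·0.0000 + 0.2571·7.0852] = 1.6267
Node d (S = 63): V_d = 1/1.12·[0.7429·7.0852 + 0.2571·33.6286] = 12.4202
Node 0 (S = 105): V_0 = 1/1.12·[0.7429·1.6267 + 0.2571·12.4202] = 3.9305

$3.93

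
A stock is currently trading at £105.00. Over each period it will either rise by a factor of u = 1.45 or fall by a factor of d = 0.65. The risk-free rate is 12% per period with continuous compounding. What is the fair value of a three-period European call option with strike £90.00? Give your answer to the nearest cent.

£50.22

Risk-neutral probability p = (e^0.12 − 0.65)/(1.45 − 0.65) = 0.4775/0.8000 = 0.5969
Terminal stock prices: S_uuu = 320.1, S_uud = 143.5, S_udd = 64.33, S_ddd = 28.84
Terminal payoffs (S − K): max(230.1, 0) = 230.1, max(53.5, 0) = 53.5, max(-25.67, 0) = 0, max(-61.16, 0) = 0
Node uu (S = 220.8): V_uu = e^(−0.12)·[0.5969·230.1056 + 0.4031·53.4956] = 140.9397
Node ud (S = 98.96): V_ud = e^(−0.12)·[0.5969·53.4956 + 0.4031·0.0000] = 28.3194
Node dd (S = 44.36): V_dd = e^(−0.12)·[0.5969·0.0000 + 0.4031·0.0000] = 0.0000
Node u (S = 152.2): V_u = e^(−0.12)·[0.5969·140.9397 + 0.4031·28.3194] = 84.7356
Node d (S = 68.25): V_d = e^(−0.12)·[0.5969·28.3194 + 0.4031·0.0000] = 14.9916
Node 0 (S = 105): V_0 = e^(−0.12)·[0.5969·84.7356 + 0.4031·14.9916] = 50.2173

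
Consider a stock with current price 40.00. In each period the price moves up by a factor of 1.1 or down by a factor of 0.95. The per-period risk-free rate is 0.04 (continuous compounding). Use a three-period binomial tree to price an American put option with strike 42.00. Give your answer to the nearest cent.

Risk-neutral probability p = (e^0.04 − 0.95)/(1.1 − 0.95) = 0.0908/0.1500 = 0.6054
Terminal stock prices: S_uuu = 53.24, S_uud = 45.98, S_udd = 39.71, S_ddd = 34.29
Terminal payoffs (K − S): max(-11.24, 0) = 0, max(-3.98, 0) = 0, max(2.29, 0) = 2.29, max(7.705, 0) = 7.705
Node uu (S = 48.4): continuation = e^(−0.04)·[0.6054·0.0000 + 0.3946·0.0000] = 0.0000; exercise value = 0.0000 ≤ continuation, so V_uu = 0.0000
Node ud (S = 41.8): continuation = e^(−0.04)·[0.6054·0.0000 + 0.3946·2.2900] = 0.8682; exercise value = 0.2000 ≤ continuation, so V_ud = 0.8682
Node dd (S = 36.1): continuation = e^(−0.04)·[0.6054·2.2900 + 0.3946·7.7050] = 4.2532; exercise value = 5.9000 > continuation, so V_dd = 5.9000 (exercise)
Node u (S = 44): continuation = e^(−0.04)·[0.6054·0.0000 + 0.3946·0.8682] = 0.3292; exercise value = 0.0000 ≤ continuation, so V_u = 0.3292
Node d (S = 38): continuation = e^(−0.04)·[0.6054·0.8682 + 0.3946·5.9000] = 2.7418; exercise value = 4.0000 > continuation, so V_d = 4.0000 (exercise)
Node 0 (S = 40): continuation = e^(−0.04)·[0.6054·0.3292 + 0.3946·4.0000] = 1.7079; exercise value = 2.0000 > continuation, so V_0 = 2.0000 (exercise)

2.00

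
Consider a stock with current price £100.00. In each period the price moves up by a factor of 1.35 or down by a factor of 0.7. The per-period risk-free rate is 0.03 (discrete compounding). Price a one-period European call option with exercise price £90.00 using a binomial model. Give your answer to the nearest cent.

Risk-neutral probability p = (1 + 0.03 − 0.7)/(1.35 − 0.7) = 0.3300/0.6500 = 0.5077
Terminal stock prices: S_u = 135, S_d = 70
Terminal payoffs (S − K): max(45, 0) = 45, max(-20, 0) = 0
Node 0 (S = 100): V_0 = 1/1.03·[0.5077·45.0000 + 0.4923·0.0000] = 22.1807

£22.18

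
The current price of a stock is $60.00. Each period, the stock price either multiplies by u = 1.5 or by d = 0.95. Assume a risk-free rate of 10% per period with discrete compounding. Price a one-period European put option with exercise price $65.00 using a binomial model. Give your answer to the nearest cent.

$5.29

Risk-neutral probability p = (1 + 0.1 − 0.95)/(1.5 − 0.95) = 0.1500/0.5500 = 0.2727
Terminal stock prices: S_u = 90, S_d = 57
Terminal payoffs (K − S): max(-25, 0) = 0, max(8, 0) = 8
Node 0 (S = 60): V_0 = 1/1.1·[0.2727·0.0000 + 0.7273·8.0000] = 5.2893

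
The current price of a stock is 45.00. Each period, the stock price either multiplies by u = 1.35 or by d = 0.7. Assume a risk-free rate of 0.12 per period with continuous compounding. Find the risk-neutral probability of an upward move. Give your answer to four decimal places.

p = 0.6577

Risk-neutral probability p = (e^0.12 − 0.7)/(1.35 − 0.7) = 0.4275/0.6500 = 0.6577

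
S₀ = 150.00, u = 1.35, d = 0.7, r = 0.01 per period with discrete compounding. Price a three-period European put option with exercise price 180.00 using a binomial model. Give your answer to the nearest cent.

48.55

Risk-neutral probability p = (1 + 0.01 − 0.7)/(1.35 − 0.7) = 0.3100/0.6500 = 0.4769
Terminal stock prices: S_uuu = 369.1, S_uud = 191.4, S_udd = 99.22, S_ddd = 51.45
Terminal payoffs (K − S): max(-189.1, 0) = 0, max(-11.36, 0) = 0, max(80.78, 0) = 80.78, max(128.6, 0) = 128.6
Node uu (S = 273.4): V_uu = 1/1.01·[0.4769·0.0000 + 0.5231·0.0000] = 0.0000
Node ud (S = 141.8): V_ud = 1/1.01·[0.4769·0.0000 + 0.5231·80.7750] = 41.8332
Node dd (S = 73.5): V_dd = 1/1.01·[0.4769·80.7750 + 0.5231·128.5500] = 104.7178
Node u (S = 202.5): V_u = 1/1.01·[0.4769·0.0000 + 0.5231·41.8332] = 21.6653
Node d (S = 105): V_d = 1/1.01·[0.4769·41.8332 + 0.5231·104.7178] = 73.9868
Node 0 (S = 150): V_0 = 1/1.01·[0.4769·21.6653 + 0.5231·73.9868] = 48.5480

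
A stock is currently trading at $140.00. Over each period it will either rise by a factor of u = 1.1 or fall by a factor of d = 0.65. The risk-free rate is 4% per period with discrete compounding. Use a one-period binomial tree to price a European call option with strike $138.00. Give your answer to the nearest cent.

Risk-neutral probability p = (1 + 0.04 − 0.65)/(1.1 − 0.65) = 0.3900/0.4500 = 0.8667
Terminal stock prices: S_u = 154, S_d = 91
Terminal payoffs (S − K): max(16, 0) = 16, max(-47, 0) = 0
Node 0 (S = 140): V_0 = 1/1.04·[0.8667·16.0000 + 0.1333·0.0000] = 13.3333

$13.33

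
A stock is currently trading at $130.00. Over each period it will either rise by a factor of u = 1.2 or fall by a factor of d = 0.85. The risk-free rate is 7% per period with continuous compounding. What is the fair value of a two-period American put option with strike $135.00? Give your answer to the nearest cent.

Risk-neutral probability p = (e^0.07 − 0.85)/(1.2 − 0.85) = 0.2225/0.3500 = 0.6357
Terminal stock prices: S_uu = 187.2, S_ud = 132.6, S_dd = 93.92
Terminal payoffs (K − S): max(-52.2, 0) = 0, max(2.4, 0) = 2.4, max(41.08, 0) = 41.08
Node u (S = 156): continuation = e^(−0.07)·[0.6357·0.0000 + 0.3643·2.4000] = 0.8151; exercise value = 0.0000 ≤ continuation, so V_u = 0.8151
Node d (S = 110.5): continuation = e^(−0.07)·[0.6357·2.4000 + 0.3643·41.0750] = 15.3732; exercise value = 24.5000 > continuation, so V_d = 24.5000 (exercise)
Node 0 (S = 130): continuation = e^(−0.07)·[0.6357·0.8151 + 0.3643·24.5000] = 8.8043; exercise value = 5.0000 ≤ continuation, so V_0 = 8.8043

$8.80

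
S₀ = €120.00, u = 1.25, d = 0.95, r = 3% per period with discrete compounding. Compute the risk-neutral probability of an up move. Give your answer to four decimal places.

Risk-neutral probability p = (1 + 0.03 − 0.95)/(1.25 − 0.95) = 0.0800/0.3000 = 0.2667

p = 0.2667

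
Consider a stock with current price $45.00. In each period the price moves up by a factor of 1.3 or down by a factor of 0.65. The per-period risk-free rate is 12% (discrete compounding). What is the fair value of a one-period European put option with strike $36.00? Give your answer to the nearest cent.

Risk-neutral probability p = (1 + 0.12 − 0.65)/(1.3 − 0.65) = 0.4700/0.6500 = 0.7231
Terminal stock prices: S_u = 58.5, S_d = 29.25
Terminal payoffs (K − S): max(-22.5, 0) = 0, max(6.75, 0) = 6.75
Node 0 (S = 45): V_0 = 1/1.12·[0.7231·0.0000 + 0.2769·6.7500] = 1.6690

$1.67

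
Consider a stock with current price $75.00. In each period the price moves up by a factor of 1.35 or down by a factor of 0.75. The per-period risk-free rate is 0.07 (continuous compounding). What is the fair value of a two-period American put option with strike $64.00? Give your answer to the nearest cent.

Risk-neutral probability p = (e^0.07 − 0.75)/(1.35 − 0.75) = 0.3225/0.6000 = 0.5375
Terminal stock prices: S_uu = 136.7, S_ud = 75.94, S_dd = 42.19
Terminal payoffs (K − S): max(-72.69, 0) = 0, max(-11.94, 0) = 0, max(21.81, 0) = 21.81
Node u (S = 101.2): continuation = e^(−0.07)·[0.5375·0.0000 + 0.4625·0.0000] = 0.0000; exercise value = 0.0000 ≤ continuation, so V_u = 0.0000
Node d (S = 56.25): continuation = e^(−0.07)·[0.5375·0.0000 + 0.4625·21.8125] = 9.4060; exercise value = 7.7500 ≤ continuation, so V_d = 9.4060
Node 0 (S = 75): continuation = e^(−0.07)·[0.5375·0.0000 + 0.4625·9.4060] = 4.0560; exercise value = 0.0000 ≤ continuation, so V_0 = 4.0560

$4.06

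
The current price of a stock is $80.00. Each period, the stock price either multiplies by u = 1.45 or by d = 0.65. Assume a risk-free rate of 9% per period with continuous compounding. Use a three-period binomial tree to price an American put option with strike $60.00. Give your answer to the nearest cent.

Risk-neutral probability p = (e^0.09 − 0.65)/(1.45 − 0.65) = 0.4442/0.8000 = 0.5552
Terminal stock prices: S_uuu = 243.9, S_uud = 109.3, S_udd = 49.01, S_ddd = 21.97
Terminal payoffs (K − S): max(-183.9, 0) = 0, max(-49.33, 0) = 0, max(10.99, 0) = 10.99, max(38.03, 0) = 38.03
Node uu (S = 168.2): continuation = e^(−0.09)·[0.5552·0.0000 + 0.4448·0.0000] = 0.0000; exercise value = 0.0000 ≤ continuation, so V_uu = 0.0000
Node ud (S = 75.4): continuation = e^(−0.09)·[0.5552·0.0000 + 0.4448·10.9900] = 4.4674; exercise value = 0.0000 ≤ continuation, so V_ud = 4.4674
Node dd (S = 33.8): continuation = e^(−0.09)·[0.5552·10.9900 + 0.4448·38.0300] = 21.0359; exercise value = 26.2000 > continuation, so V_dd = 26.2000 (exercise)
Node u (S = 116): continuation = e^(−0.09)·[0.5552·0.0000 + 0.4448·4.4674] = 1.8160; exercise value = 0.0000 ≤ continuation, so V_u = 1.8160
Node d (S = 52): continuation = e^(−0.09)·[0.5552·4.4674 + 0.4448·26.2000] = 12.9172; exercise value = 8.0000 ≤ continuation, so V_d = 12.9172
Node 0 (S = 80): continuation = e^(−0.09)·[0.5552·1.8160 + 0.4448·12.9172] = 6.1724; exercise value = 0.0000 ≤ continuation, so V_0 = 6.1724

$6.17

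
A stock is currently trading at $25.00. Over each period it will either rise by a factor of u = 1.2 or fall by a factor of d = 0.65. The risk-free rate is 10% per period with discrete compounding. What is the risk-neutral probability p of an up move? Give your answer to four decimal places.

Risk-neutral probability p = (1 + 0.1 − 0.65)/(1.2 − 0.65) = 0.4500/0.5500 = 0.8182

p = 0.8182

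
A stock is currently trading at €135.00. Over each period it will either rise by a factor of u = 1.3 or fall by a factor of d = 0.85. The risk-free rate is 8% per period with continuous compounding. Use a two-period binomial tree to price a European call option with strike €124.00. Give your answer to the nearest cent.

€34.56

Risk-neutral probability p = (e^0.08 − 0.85)/(1.3 − 0.85) = 0.2333/0.4500 = 0.5184
Terminal stock prices: S_uu = 228.2, S_ud = 149.2, S_dd = 97.54
Terminal payoffs (S − K): max(104.2, 0) = 104.2, max(25.17, 0) = 25.17, max(-26.46, 0) = 0
Node u (S = 175.5): V_u = e^(−0.08)·[0.5184·104.1500 + 0.4816·25.1750] = 61.0336
Node d (S = 114.8): V_d = e^(−0.08)·[0.5184·25.1750 + 0.4816·0.0000] = 12.0477
Node 0 (S = 135): V_0 = e^(−0.08)·[0.5184·61.0336 + 0.4816·12.0477] = 34.5640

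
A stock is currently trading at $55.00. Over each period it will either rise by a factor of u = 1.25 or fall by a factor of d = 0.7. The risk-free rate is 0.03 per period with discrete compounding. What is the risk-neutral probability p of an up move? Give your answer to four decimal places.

Risk-neutral probability p = (1 + 0.03 − 0.7)/(1.25 − 0.7) = 0.3300/0.5500 = 0.6000

p = 0.6000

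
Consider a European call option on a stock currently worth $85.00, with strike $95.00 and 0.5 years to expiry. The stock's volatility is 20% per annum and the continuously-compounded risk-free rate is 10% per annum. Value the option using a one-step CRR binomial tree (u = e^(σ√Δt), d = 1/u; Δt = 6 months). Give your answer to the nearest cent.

CRR parameters: u = e^(σ√Δt) = e^(0.2·√0.5) = 1.1519, d = 1/u = 0.8681
Per-period rate: rΔt = 0.1·0.5 = 0.05, so R = e^0.05 = 1.0513
Risk-neutral probability p = (e^0.05 − 0.8681)/(1.1519 − 0.8681) = 0.1831/0.2838 = 0.6454
Terminal stock prices: S_u = 97.91, S_d = 73.79
Terminal payoffs (S − K): max(2.912, 0) = 2.912, max(-21.21, 0) = 0
Node 0 (S = 85): V_0 = e^(−0.05)·[0.6454·2.9123 + 0.3546·0.0000] = 1.7879

$1.79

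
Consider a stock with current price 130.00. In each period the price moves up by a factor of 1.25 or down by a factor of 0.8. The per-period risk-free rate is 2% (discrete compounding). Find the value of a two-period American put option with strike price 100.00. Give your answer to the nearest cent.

Risk-neutral probability p = (1 + 0.02 − 0.8)/(1.25 − 0.8) = 0.2200/0.4500 = 0.4889
Terminal stock prices: S_uu = 203.1, S_ud = 130, S_dd = 83.2
Terminal payoffs (K − S): max(-103.1, 0) = 0, max(-30, 0) = 0, max(16.8, 0) = 16.8
Node u (S = 162.5): continuation = 1/1.02·[0.4889·0.0000 + 0.5111·0.0000] = 0.0000; exercise value = 0.0000 ≤ continuation, so V_u = 0.0000
Node d (S = 104): continuation = 1/1.02·[0.4889·0.0000 + 0.5111·16.8000] = 8.4183; exercise value = 0.0000 ≤ continuation, so V_d = 8.4183
Node 0 (S = 130): continuation = 1/1.02·[0.4889·0.0000 + 0.5111·8.4183] = 4.2183; exercise value = 0.0000 ≤ continuation, so V_0 = 4.2183

4.22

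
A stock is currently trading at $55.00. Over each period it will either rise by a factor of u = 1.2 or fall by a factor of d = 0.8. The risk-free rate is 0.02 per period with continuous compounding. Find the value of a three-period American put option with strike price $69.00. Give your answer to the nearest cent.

Risk-neutral probability p = (e^0.02 − 0.8)/(1.2 − 0.8) = 0.2202/0.4000 = 0.5505
Terminal stock prices: S_uuu = 95.04, S_uud = 63.36, S_udd = 42.24, S_ddd = 28.16
Terminal payoffs (K − S): max(-26.04, 0) = 0, max(5.64, 0) = 5.64, max(26.76, 0) = 26.76, max(40.84, 0) = 40.84
Node uu (S = 79.2): continuation = e^(−0.02)·[0.5505·0.0000 + 0.4495·5.6400] = 2.4850; exercise value = 0.0000 ≤ continuation, so V_uu = 2.4850
Node ud (S = 52.8): continuation = e^(−0.02)·[0.5505·5.6400 + 0.4495·26.7600] = 14.8337; exercise value = 16.2000 > continuation, so V_ud = 16.2000 (exercise)
Node dd (S = 35.2): continuation = e^(−0.02)·[0.5505·26.7600 + 0.4495·40.8400] = 32.4337; exercise value = 33.8000 > continuation, so V_dd = 33.8000 (exercise)
Node u (S = 66): continuation = e^(−0.02)·[0.5505·2.4850 + 0.4495·16.2000] = 8.4785; exercise value = 3.0000 ≤ continuation, so V_u = 8.4785
Node d (S = 44): continuation = e^(−0.02)·[0.5505·16.2000 + 0.4495·33.8000] = 23.6337; exercise value = 25.0000 > continuation, so V_d = 25.0000 (exercise)
Node 0 (S = 55): continuation = e^(−0.02)·[0.5505·8.4785 + 0.4495·25.0000] = 15.5899; exercise value = 14.0000 ≤ continuation, so V_0 = 15.5899

$15.59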